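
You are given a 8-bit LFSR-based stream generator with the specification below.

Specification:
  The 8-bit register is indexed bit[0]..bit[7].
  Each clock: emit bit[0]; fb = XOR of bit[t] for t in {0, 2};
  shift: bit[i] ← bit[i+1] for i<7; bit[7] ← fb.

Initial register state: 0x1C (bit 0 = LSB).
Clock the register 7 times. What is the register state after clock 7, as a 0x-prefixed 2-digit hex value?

0xB6

reg_0 = 0x1C
clock 1: out=0, reg = 0x8E
clock 2: out=0, reg = 0xC7
clock 3: out=1, reg = 0x63
clock 4: out=1, reg = 0xB1
clock 5: out=1, reg = 0xD8
clock 6: out=0, reg = 0x6C
clock 7: out=0, reg = 0xB6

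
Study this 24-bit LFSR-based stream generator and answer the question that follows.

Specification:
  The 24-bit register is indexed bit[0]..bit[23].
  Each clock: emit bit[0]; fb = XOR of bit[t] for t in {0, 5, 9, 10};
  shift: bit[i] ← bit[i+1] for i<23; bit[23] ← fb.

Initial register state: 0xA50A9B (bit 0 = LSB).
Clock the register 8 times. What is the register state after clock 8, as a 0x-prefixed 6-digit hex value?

reg_0 = 0xA50A9B
clock 1: out=1, reg = 0x52854D
clock 2: out=1, reg = 0x2942A6
clock 3: out=0, reg = 0x14A153
clock 4: out=1, reg = 0x8A50A9
clock 5: out=1, reg = 0x452854
clock 6: out=0, reg = 0x22942A
clock 7: out=0, reg = 0x114A15
clock 8: out=1, reg = 0x08A50A

0x08A50A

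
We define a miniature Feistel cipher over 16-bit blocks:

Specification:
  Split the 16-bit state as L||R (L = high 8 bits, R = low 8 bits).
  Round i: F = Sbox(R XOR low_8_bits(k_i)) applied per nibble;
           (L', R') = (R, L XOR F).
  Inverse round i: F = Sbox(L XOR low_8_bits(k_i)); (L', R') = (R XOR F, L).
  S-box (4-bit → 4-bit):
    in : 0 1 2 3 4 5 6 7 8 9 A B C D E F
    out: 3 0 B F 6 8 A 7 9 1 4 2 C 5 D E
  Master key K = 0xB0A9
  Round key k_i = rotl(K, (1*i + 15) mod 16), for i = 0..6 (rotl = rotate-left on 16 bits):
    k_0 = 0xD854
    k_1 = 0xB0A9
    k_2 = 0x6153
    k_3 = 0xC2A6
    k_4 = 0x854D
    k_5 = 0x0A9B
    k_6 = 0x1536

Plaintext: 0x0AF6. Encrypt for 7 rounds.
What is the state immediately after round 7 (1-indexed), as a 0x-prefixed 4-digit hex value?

s_0 = plaintext = 0x0AF6
s_1 = Round(s_0, k_0) = 0xF641
s_2 = Round(s_1, k_1) = 0x412F
s_3 = Round(s_2, k_2) = 0x2F3D
s_4 = Round(s_3, k_3) = 0x3D3D
s_5 = Round(s_4, k_4) = 0x3D4E
s_6 = Round(s_5, k_5) = 0x4E65
s_7 = Round(s_6, k_6) = 0x65C1

0x65C1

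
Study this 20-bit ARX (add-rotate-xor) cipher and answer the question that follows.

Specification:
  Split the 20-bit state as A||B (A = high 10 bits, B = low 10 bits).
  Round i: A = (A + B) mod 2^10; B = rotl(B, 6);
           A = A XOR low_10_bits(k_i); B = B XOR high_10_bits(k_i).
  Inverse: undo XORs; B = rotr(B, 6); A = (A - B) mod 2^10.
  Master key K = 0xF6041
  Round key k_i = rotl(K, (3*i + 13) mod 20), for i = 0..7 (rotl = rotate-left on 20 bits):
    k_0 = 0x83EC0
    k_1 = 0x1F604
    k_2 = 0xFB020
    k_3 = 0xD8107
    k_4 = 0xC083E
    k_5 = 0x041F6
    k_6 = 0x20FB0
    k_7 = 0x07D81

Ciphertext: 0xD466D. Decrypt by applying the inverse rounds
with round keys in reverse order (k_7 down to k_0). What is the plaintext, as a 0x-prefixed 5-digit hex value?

0xF528A

s_0 = ciphertext = 0xD466D
s_1 = InvRound(s_0, k_7) = 0xE9F29
s_2 = InvRound(s_1, k_6) = 0x5A6AE
s_3 = InvRound(s_2, k_5) = 0x2D7EA
s_4 = InvRound(s_3, k_4) = 0x82283
s_5 = InvRound(s_4, k_3) = 0x36237
s_6 = InvRound(s_5, k_2) = 0xD05B7
s_7 = InvRound(s_6, k_1) = 0x278A7
s_8 = InvRound(s_7, k_0) = 0xF528A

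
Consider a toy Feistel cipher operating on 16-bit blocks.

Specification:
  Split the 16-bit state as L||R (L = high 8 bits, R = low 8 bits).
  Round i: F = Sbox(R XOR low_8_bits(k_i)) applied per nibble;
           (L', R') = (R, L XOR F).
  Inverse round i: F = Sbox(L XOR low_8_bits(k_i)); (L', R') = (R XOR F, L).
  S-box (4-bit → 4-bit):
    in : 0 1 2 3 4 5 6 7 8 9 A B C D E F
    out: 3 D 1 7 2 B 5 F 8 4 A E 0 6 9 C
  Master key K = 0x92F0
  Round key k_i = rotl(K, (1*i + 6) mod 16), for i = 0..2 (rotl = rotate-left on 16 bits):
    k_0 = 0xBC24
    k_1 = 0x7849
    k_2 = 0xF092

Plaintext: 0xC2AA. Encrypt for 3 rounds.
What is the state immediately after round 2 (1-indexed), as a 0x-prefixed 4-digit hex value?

s_0 = plaintext = 0xC2AA
s_1 = Round(s_0, k_0) = 0xAA4B
s_2 = Round(s_1, k_1) = 0x4B9B
s_3 = Round(s_2, k_2) = 0x9B7F

0x4B9B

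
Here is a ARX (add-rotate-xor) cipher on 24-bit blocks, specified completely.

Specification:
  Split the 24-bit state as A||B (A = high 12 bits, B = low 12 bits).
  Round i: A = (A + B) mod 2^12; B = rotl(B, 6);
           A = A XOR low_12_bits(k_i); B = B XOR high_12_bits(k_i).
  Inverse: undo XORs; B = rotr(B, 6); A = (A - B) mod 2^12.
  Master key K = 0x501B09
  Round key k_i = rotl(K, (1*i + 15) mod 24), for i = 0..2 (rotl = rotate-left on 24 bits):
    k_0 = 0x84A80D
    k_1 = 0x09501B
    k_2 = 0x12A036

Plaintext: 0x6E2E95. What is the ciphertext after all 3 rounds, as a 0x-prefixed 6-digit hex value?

s_0 = plaintext = 0x6E2E95
s_1 = Round(s_0, k_0) = 0xD7AD30
s_2 = Round(s_1, k_1) = 0xAB1CA1
s_3 = Round(s_2, k_2) = 0x764958

0x764958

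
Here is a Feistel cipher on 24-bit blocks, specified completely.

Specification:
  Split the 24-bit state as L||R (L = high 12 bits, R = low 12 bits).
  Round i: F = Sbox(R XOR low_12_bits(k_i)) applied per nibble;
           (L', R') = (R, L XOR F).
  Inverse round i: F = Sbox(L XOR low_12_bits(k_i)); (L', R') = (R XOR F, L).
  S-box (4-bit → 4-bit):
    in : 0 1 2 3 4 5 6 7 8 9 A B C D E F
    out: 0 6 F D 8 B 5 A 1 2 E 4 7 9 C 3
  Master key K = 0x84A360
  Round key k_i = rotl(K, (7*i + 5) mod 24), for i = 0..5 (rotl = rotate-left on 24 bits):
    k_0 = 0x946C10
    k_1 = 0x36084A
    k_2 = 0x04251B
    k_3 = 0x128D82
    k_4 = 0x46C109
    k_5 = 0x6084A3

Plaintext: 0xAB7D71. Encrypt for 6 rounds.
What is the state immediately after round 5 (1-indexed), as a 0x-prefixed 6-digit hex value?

s_0 = plaintext = 0xAB7D71
s_1 = Round(s_0, k_0) = 0xD71CE1
s_2 = Round(s_1, k_1) = 0xCE1595
s_3 = Round(s_2, k_2) = 0x595CFD
s_4 = Round(s_3, k_3) = 0xCFD336
s_5 = Round(s_4, k_4) = 0x33632E
s_6 = Round(s_5, k_5) = 0x32E92F

0x33632E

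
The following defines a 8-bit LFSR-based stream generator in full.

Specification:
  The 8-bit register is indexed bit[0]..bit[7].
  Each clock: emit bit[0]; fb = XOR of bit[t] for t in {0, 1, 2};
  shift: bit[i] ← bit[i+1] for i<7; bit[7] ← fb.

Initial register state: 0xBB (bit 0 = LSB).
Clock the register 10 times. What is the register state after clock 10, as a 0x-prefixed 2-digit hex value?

reg_0 = 0xBB
clock 1: out=1, reg = 0x5D
clock 2: out=1, reg = 0x2E
clock 3: out=0, reg = 0x17
clock 4: out=1, reg = 0x8B
clock 5: out=1, reg = 0x45
clock 6: out=1, reg = 0x22
clock 7: out=0, reg = 0x91
clock 8: out=1, reg = 0xC8
clock 9: out=0, reg = 0x64
clock 10: out=0, reg = 0xB2

0xB2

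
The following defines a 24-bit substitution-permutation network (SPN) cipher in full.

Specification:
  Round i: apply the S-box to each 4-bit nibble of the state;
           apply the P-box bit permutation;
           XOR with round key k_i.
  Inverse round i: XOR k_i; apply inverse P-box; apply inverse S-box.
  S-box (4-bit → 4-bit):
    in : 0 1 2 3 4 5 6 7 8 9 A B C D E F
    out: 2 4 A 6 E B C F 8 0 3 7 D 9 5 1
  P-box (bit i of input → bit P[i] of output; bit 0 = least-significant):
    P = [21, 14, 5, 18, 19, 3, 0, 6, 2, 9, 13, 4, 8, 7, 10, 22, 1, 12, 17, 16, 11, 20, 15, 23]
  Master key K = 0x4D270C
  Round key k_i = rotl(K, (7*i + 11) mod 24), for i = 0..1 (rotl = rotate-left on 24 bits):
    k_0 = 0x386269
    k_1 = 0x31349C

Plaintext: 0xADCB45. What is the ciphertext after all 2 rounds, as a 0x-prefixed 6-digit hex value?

s_0 = plaintext = 0xADCB45
s_1 = Round(s_0, k_0) = 0x4D0D26
s_2 = Round(s_1, k_1) = 0xA4B462

0xA4B462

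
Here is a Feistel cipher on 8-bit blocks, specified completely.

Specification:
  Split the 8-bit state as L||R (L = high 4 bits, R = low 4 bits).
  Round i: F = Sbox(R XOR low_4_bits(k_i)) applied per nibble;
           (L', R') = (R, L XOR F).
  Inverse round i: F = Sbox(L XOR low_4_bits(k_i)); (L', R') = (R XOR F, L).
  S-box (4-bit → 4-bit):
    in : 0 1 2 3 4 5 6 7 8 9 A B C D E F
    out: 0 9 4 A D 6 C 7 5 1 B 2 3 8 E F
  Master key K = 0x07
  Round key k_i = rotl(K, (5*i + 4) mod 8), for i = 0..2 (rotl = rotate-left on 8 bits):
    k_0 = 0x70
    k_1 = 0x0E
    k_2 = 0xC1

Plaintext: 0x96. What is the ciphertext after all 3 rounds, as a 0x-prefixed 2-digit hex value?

s_0 = plaintext = 0x96
s_1 = Round(s_0, k_0) = 0x65
s_2 = Round(s_1, k_1) = 0x54
s_3 = Round(s_2, k_2) = 0x43

0x43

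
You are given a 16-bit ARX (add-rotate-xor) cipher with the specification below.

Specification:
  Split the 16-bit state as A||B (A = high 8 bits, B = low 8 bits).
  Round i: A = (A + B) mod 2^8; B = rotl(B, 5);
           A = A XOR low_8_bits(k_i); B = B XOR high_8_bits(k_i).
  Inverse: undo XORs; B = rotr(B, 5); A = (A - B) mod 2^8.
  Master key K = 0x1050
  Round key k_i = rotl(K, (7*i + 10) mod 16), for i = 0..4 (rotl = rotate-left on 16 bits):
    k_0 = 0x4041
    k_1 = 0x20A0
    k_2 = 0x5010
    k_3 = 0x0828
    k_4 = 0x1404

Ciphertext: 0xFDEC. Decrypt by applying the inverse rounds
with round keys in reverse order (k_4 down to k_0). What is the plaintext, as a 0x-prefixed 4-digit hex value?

0x1A56

s_0 = ciphertext = 0xFDEC
s_1 = InvRound(s_0, k_4) = 0x32C7
s_2 = InvRound(s_1, k_3) = 0x9C7E
s_3 = InvRound(s_2, k_2) = 0x1B71
s_4 = InvRound(s_3, k_1) = 0x318A
s_5 = InvRound(s_4, k_0) = 0x1A56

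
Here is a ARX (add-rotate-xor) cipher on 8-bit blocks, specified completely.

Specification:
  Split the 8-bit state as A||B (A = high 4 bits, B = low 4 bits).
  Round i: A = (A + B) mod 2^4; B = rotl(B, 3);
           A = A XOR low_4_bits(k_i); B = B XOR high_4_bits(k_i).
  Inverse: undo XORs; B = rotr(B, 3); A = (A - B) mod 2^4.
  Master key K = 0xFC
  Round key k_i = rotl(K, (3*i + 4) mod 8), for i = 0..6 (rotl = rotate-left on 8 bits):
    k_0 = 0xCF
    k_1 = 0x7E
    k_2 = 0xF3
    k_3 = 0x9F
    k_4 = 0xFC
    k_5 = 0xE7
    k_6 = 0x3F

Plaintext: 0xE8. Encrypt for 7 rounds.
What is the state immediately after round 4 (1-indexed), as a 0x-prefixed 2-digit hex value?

s_0 = plaintext = 0xE8
s_1 = Round(s_0, k_0) = 0x98
s_2 = Round(s_1, k_1) = 0xF3
s_3 = Round(s_2, k_2) = 0x16
s_4 = Round(s_3, k_3) = 0x8A
s_5 = Round(s_4, k_4) = 0xEA
s_6 = Round(s_5, k_5) = 0xFB
s_7 = Round(s_6, k_6) = 0x5E

0x8A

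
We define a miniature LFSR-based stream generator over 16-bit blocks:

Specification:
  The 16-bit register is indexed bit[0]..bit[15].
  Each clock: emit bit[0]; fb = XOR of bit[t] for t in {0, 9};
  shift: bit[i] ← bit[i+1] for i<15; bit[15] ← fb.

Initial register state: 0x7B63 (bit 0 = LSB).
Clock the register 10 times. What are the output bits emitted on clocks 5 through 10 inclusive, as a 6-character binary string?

reg_0 = 0x7B63
clock 1: out=1, reg = 0x3DB1
clock 2: out=1, reg = 0x9ED8
clock 3: out=0, reg = 0xCF6C
clock 4: out=0, reg = 0xE7B6
clock 5: out=0, reg = 0xF3DB
clock 6: out=1, reg = 0x79ED
clock 7: out=1, reg = 0xBCF6
clock 8: out=0, reg = 0x5E7B
clock 9: out=1, reg = 0x2F3D
clock 10: out=1, reg = 0x179E

011011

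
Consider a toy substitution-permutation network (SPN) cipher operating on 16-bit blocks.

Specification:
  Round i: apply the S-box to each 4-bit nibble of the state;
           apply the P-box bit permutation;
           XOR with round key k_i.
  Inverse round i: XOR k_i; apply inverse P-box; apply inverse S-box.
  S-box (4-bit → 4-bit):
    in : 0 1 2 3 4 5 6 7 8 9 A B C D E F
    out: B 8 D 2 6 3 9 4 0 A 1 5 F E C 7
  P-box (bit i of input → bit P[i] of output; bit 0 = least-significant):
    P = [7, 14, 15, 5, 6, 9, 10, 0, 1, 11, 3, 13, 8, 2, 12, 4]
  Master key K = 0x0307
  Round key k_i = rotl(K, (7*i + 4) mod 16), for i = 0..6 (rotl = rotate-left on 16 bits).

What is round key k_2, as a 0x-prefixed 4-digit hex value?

0x0C1C

K = 0x0307
k_0 = rotl(K, (7*0+4) mod 16) = rotl(K, 4) = 0x3070
k_1 = rotl(K, (7*1+4) mod 16) = rotl(K, 11) = 0x3818
k_2 = rotl(K, (7*2+4) mod 16) = rotl(K, 2) = 0x0C1C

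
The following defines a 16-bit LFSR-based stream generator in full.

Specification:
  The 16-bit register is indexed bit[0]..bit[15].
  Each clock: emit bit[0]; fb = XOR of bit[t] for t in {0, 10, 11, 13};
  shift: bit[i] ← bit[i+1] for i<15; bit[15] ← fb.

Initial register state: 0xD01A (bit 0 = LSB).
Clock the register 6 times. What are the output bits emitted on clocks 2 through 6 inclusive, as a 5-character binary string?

reg_0 = 0xD01A
clock 1: out=0, reg = 0x680D
clock 2: out=1, reg = 0xB406
clock 3: out=0, reg = 0x5A03
clock 4: out=1, reg = 0x2D01
clock 5: out=1, reg = 0x1680
clock 6: out=0, reg = 0x8B40

10110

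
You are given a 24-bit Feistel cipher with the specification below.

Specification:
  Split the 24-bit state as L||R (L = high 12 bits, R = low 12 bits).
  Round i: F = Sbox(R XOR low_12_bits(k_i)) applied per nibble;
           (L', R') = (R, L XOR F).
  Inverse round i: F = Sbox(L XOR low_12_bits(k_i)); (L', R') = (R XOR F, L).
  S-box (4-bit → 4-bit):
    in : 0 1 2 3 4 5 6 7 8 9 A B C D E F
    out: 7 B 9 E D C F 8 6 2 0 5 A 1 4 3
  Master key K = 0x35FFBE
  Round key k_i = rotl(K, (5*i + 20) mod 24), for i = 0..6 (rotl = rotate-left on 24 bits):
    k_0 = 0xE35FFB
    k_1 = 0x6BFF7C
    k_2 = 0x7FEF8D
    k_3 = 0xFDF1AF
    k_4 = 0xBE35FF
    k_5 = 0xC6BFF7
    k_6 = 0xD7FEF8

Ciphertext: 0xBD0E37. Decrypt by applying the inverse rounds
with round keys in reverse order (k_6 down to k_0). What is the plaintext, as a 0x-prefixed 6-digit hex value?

0x87951C

s_0 = ciphertext = 0xBD0E37
s_1 = InvRound(s_0, k_6) = 0x2A1BD0
s_2 = InvRound(s_1, k_5) = 0xA1F2A1
s_3 = InvRound(s_2, k_4) = 0x1E6A1F
s_4 = InvRound(s_3, k_3) = 0xDCD1E6
s_5 = InvRound(s_4, k_2) = 0x831DCD
s_6 = InvRound(s_5, k_1) = 0x51C831
s_7 = InvRound(s_6, k_0) = 0x87951C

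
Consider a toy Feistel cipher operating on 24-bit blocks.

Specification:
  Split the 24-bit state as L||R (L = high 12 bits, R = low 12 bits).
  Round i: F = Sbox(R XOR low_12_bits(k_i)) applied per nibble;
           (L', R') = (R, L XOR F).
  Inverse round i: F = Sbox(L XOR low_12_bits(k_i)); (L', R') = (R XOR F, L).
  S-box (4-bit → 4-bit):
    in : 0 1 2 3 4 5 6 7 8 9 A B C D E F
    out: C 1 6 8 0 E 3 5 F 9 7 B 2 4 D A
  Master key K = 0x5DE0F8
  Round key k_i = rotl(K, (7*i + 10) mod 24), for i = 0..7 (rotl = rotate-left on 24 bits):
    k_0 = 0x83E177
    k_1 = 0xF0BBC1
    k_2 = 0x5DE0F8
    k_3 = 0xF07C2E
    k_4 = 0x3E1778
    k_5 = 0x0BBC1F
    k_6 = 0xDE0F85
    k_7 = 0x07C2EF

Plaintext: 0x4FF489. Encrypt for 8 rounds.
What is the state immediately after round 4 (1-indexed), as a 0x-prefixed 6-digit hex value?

s_0 = plaintext = 0x4FF489
s_1 = Round(s_0, k_0) = 0x489A52
s_2 = Round(s_1, k_1) = 0xA52511
s_3 = Round(s_2, k_2) = 0x51148B
s_4 = Round(s_3, k_3) = 0x48BA6F
s_5 = Round(s_4, k_4) = 0xA6F09E
s_6 = Round(s_5, k_5) = 0x09E89E
s_7 = Round(s_6, k_6) = 0x89E585
s_8 = Round(s_7, k_7) = 0x585DA9

0x48BA6F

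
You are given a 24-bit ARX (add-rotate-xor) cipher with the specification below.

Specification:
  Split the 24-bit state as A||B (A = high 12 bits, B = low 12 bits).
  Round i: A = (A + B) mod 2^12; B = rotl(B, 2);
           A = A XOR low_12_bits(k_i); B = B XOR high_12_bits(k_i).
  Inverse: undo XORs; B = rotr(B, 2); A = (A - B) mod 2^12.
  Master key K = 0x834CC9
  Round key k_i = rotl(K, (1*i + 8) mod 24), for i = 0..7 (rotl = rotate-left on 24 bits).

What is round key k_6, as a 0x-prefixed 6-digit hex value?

K = 0x834CC9
k_0 = rotl(K, (1*0+8) mod 24) = rotl(K, 8) = 0x4CC983
k_1 = rotl(K, (1*1+8) mod 24) = rotl(K, 9) = 0x999306
k_2 = rotl(K, (1*2+8) mod 24) = rotl(K, 10) = 0x33260D
k_3 = rotl(K, (1*3+8) mod 24) = rotl(K, 11) = 0x664C1A
k_4 = rotl(K, (1*4+8) mod 24) = rotl(K, 12) = 0xCC9834
k_5 = rotl(K, (1*5+8) mod 24) = rotl(K, 13) = 0x993069
k_6 = rotl(K, (1*6+8) mod 24) = rotl(K, 14) = 0x3260D3

0x3260D3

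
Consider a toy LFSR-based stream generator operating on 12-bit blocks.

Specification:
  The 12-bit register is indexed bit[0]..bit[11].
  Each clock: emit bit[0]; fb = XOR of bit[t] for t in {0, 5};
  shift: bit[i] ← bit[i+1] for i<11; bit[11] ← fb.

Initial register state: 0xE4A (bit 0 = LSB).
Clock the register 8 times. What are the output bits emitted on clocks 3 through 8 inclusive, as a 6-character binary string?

010010

reg_0 = 0xE4A
clock 1: out=0, reg = 0x725
clock 2: out=1, reg = 0x392
clock 3: out=0, reg = 0x1C9
clock 4: out=1, reg = 0x8E4
clock 5: out=0, reg = 0xC72
clock 6: out=0, reg = 0xE39
clock 7: out=1, reg = 0x71C
clock 8: out=0, reg = 0x38E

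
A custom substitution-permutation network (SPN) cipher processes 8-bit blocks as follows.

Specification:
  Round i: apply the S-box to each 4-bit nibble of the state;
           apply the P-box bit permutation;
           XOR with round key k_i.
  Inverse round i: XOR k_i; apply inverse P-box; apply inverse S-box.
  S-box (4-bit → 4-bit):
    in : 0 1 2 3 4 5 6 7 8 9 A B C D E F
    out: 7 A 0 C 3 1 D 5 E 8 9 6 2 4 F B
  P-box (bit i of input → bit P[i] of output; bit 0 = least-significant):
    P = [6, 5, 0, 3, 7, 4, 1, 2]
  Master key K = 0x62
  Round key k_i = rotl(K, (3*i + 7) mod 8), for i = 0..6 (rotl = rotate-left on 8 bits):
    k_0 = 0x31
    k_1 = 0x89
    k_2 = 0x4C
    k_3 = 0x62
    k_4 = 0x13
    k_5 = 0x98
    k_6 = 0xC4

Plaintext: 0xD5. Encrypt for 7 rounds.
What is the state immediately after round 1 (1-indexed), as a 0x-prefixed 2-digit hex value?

0x73

s_0 = plaintext = 0xD5
s_1 = Round(s_0, k_0) = 0x73
s_2 = Round(s_1, k_1) = 0x02
s_3 = Round(s_2, k_2) = 0xDE
s_4 = Round(s_3, k_3) = 0x09
s_5 = Round(s_4, k_4) = 0x89
s_6 = Round(s_5, k_5) = 0x86
s_7 = Round(s_6, k_6) = 0x9B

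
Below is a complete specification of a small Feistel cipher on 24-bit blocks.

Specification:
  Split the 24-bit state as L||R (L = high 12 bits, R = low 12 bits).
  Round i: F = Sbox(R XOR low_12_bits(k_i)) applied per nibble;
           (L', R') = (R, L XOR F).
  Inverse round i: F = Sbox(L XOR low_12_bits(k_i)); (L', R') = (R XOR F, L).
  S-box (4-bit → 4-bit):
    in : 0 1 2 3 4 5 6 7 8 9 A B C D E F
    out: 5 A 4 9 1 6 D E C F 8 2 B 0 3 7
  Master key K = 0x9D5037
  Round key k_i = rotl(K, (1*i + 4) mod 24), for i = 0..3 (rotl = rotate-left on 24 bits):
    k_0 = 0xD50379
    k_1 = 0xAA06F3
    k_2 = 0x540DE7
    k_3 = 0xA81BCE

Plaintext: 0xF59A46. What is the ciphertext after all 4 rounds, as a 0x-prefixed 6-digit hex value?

0x854E2E

s_0 = plaintext = 0xF59A46
s_1 = Round(s_0, k_0) = 0xA460CE
s_2 = Round(s_1, k_1) = 0x0CE7D6
s_3 = Round(s_2, k_2) = 0x7D6854
s_4 = Round(s_3, k_3) = 0x854E2E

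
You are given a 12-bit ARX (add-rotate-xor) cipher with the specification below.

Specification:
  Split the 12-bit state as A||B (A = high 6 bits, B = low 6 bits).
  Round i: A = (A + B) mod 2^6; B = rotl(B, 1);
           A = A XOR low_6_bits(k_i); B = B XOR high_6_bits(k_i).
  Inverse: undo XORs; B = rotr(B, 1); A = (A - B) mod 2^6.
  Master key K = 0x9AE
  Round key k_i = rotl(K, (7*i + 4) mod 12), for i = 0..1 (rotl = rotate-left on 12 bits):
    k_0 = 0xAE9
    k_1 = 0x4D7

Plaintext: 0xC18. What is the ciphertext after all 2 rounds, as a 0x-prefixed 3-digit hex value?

s_0 = plaintext = 0xC18
s_1 = Round(s_0, k_0) = 0x85B
s_2 = Round(s_1, k_1) = 0xAE5

0xAE5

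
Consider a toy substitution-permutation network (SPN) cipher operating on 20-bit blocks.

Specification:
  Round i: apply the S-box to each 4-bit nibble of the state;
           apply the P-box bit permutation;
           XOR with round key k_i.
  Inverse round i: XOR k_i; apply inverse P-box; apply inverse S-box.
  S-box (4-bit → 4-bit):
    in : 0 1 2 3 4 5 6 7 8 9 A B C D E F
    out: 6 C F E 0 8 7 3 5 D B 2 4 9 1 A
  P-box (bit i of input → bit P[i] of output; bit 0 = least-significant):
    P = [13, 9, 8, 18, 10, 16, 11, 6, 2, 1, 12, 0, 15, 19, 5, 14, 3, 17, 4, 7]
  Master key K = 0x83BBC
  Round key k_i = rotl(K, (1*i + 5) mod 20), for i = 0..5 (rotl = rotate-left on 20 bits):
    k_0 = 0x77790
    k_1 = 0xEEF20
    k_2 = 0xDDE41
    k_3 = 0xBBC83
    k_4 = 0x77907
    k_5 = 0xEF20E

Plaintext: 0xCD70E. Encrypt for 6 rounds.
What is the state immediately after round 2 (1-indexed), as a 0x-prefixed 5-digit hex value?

s_0 = plaintext = 0xCD70E
s_1 = Round(s_0, k_0) = 0x69F86
s_2 = Round(s_1, k_1) = 0xC001B
s_3 = Round(s_2, k_2) = 0x5C433
s_4 = Round(s_3, k_3) = 0xEB763
s_5 = Round(s_4, k_4) = 0xA7609
s_6 = Round(s_5, k_5) = 0x14B80

0xC001B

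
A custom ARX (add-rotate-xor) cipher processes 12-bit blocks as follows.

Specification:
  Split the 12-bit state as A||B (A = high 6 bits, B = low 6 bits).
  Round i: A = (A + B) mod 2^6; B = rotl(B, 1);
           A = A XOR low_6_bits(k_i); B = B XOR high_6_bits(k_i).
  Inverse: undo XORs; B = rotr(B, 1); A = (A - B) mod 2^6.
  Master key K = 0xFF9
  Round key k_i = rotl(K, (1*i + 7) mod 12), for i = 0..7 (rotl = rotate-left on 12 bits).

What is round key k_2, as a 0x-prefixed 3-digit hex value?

K = 0xFF9
k_0 = rotl(K, (1*0+7) mod 12) = rotl(K, 7) = 0xCFF
k_1 = rotl(K, (1*1+7) mod 12) = rotl(K, 8) = 0x9FF
k_2 = rotl(K, (1*2+7) mod 12) = rotl(K, 9) = 0x3FF

0x3FF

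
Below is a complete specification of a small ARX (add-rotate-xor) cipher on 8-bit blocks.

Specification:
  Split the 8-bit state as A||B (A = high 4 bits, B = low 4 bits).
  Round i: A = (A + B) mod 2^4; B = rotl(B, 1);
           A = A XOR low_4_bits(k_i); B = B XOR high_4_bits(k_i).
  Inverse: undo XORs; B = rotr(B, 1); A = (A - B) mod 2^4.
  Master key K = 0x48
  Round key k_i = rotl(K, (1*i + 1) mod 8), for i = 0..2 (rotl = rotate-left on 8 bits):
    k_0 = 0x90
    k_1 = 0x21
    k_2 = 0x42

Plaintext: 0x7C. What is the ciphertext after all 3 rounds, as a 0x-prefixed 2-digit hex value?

s_0 = plaintext = 0x7C
s_1 = Round(s_0, k_0) = 0x30
s_2 = Round(s_1, k_1) = 0x22
s_3 = Round(s_2, k_2) = 0x60

0x60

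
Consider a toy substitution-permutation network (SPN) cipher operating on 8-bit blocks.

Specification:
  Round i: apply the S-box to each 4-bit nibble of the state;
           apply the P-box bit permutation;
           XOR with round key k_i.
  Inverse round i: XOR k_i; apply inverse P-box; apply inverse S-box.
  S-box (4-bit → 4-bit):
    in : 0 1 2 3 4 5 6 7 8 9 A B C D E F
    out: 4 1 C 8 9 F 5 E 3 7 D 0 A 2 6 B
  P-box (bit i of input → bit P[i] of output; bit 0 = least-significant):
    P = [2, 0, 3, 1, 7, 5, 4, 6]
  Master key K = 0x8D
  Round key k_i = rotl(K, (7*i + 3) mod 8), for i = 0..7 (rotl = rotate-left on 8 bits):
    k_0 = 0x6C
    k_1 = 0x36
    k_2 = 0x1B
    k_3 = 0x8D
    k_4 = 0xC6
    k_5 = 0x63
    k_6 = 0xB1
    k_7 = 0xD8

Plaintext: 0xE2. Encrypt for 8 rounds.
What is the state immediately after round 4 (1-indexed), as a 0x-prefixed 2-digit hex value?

0xF2

s_0 = plaintext = 0xE2
s_1 = Round(s_0, k_0) = 0x56
s_2 = Round(s_1, k_1) = 0xCA
s_3 = Round(s_2, k_2) = 0x75
s_4 = Round(s_3, k_3) = 0xF2
s_5 = Round(s_4, k_4) = 0x2C
s_6 = Round(s_5, k_5) = 0x30
s_7 = Round(s_6, k_6) = 0xF9
s_8 = Round(s_7, k_7) = 0x35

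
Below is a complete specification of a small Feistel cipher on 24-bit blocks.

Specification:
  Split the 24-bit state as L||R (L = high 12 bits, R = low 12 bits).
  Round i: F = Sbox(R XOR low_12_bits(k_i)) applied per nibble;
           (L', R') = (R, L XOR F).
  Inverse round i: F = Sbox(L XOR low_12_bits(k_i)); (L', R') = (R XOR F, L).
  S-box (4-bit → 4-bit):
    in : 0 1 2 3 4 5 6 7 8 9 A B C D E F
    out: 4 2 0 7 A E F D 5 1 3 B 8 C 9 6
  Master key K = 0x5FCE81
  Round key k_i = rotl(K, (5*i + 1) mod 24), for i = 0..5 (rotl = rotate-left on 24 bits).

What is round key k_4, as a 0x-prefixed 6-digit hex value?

K = 0x5FCE81
k_0 = rotl(K, (5*0+1) mod 24) = rotl(K, 1) = 0xBF9D02
k_1 = rotl(K, (5*1+1) mod 24) = rotl(K, 6) = 0xF3A057
k_2 = rotl(K, (5*2+1) mod 24) = rotl(K, 11) = 0x740AFE
k_3 = rotl(K, (5*3+1) mod 24) = rotl(K, 16) = 0x815FCE
k_4 = rotl(K, (5*4+1) mod 24) = rotl(K, 21) = 0x2BF9D0

0x2BF9D0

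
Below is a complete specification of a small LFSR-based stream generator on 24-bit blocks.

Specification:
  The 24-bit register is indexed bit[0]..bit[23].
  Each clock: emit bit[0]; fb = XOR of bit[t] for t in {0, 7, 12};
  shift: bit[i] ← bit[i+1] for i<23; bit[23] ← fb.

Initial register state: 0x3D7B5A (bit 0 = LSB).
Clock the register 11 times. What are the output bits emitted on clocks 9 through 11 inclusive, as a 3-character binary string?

110

reg_0 = 0x3D7B5A
clock 1: out=0, reg = 0x9EBDAD
clock 2: out=1, reg = 0xCF5ED6
clock 3: out=0, reg = 0x67AF6B
clock 4: out=1, reg = 0xB3D7B5
clock 5: out=1, reg = 0xD9EBDA
clock 6: out=0, reg = 0xECF5ED
clock 7: out=1, reg = 0xF67AF6
clock 8: out=0, reg = 0x7B3D7B
clock 9: out=1, reg = 0x3D9EBD
clock 10: out=1, reg = 0x9ECF5E
clock 11: out=0, reg = 0x4F67AF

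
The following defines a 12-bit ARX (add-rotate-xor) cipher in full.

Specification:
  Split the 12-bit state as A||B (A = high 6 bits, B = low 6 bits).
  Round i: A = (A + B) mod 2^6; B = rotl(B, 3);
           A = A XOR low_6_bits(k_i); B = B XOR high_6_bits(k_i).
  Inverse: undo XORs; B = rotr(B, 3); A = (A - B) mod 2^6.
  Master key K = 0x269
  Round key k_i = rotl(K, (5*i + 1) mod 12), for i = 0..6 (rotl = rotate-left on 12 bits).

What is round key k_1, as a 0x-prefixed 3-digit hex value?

K = 0x269
k_0 = rotl(K, (5*0+1) mod 12) = rotl(K, 1) = 0x4D2
k_1 = rotl(K, (5*1+1) mod 12) = rotl(K, 6) = 0xA49

0xA49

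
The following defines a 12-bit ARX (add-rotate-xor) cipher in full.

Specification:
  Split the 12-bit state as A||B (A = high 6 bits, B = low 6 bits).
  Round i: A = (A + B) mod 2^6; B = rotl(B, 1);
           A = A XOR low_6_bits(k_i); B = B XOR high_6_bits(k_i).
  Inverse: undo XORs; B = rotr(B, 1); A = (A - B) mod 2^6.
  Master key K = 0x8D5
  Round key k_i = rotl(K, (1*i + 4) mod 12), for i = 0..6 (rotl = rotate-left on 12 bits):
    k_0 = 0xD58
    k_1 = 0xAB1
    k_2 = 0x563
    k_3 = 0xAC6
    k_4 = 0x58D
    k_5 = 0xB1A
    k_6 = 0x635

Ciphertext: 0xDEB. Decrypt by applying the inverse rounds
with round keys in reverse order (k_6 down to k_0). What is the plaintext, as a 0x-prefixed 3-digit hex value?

s_0 = ciphertext = 0xDEB
s_1 = InvRound(s_0, k_6) = 0x279
s_2 = InvRound(s_1, k_5) = 0xA6A
s_3 = InvRound(s_2, k_4) = 0x19E
s_4 = InvRound(s_3, k_3) = 0x1BA
s_5 = InvRound(s_4, k_2) = 0xBB7
s_6 = InvRound(s_5, k_1) = 0xC6E
s_7 = InvRound(s_6, k_0) = 0xF2D

0xF2D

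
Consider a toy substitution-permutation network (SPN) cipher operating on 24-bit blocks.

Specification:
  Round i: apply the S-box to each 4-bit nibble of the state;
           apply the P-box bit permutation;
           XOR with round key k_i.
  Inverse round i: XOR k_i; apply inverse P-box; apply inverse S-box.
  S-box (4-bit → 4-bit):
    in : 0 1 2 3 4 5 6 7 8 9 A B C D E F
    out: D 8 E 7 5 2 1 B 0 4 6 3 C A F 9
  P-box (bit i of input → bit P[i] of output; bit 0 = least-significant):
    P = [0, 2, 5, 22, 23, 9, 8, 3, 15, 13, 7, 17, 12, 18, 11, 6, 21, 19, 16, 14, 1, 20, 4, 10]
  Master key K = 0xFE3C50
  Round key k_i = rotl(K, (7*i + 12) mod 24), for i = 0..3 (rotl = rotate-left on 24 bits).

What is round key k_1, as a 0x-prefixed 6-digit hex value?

K = 0xFE3C50
k_0 = rotl(K, (7*0+12) mod 24) = rotl(K, 12) = 0xC50FE3
k_1 = rotl(K, (7*1+12) mod 24) = rotl(K, 19) = 0x87F1E2

0x87F1E2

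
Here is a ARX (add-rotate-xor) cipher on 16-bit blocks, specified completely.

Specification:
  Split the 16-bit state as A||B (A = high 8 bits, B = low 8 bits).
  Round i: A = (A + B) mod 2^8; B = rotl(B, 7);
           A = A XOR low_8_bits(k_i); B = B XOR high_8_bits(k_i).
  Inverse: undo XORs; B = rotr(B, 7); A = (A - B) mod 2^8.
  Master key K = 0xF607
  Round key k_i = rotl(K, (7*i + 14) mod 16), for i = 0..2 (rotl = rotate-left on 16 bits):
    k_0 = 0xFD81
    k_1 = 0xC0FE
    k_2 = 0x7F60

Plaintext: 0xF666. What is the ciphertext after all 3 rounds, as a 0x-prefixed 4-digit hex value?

s_0 = plaintext = 0xF666
s_1 = Round(s_0, k_0) = 0xDDCE
s_2 = Round(s_1, k_1) = 0x55A7
s_3 = Round(s_2, k_2) = 0x9CAC

0x9CAC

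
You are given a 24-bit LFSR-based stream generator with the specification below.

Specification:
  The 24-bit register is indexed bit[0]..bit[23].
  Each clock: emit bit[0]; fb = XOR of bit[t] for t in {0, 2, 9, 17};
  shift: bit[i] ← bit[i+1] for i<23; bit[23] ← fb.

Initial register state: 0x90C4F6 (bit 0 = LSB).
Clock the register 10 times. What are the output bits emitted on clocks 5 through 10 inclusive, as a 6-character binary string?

111100

reg_0 = 0x90C4F6
clock 1: out=0, reg = 0xC8627B
clock 2: out=1, reg = 0x64313D
clock 3: out=1, reg = 0x32189E
clock 4: out=0, reg = 0x190C4F
clock 5: out=1, reg = 0x0C8627
clock 6: out=1, reg = 0x864313
clock 7: out=1, reg = 0xC32189
clock 8: out=1, reg = 0x6190C4
clock 9: out=0, reg = 0xB0C862
clock 10: out=0, reg = 0x586431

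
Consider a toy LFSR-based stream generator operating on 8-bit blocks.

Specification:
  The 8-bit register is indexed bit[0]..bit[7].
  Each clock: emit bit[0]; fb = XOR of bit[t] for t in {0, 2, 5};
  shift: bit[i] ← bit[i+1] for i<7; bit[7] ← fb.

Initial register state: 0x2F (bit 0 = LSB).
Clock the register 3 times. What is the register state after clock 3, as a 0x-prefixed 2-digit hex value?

reg_0 = 0x2F
clock 1: out=1, reg = 0x97
clock 2: out=1, reg = 0x4B
clock 3: out=1, reg = 0xA5

0xA5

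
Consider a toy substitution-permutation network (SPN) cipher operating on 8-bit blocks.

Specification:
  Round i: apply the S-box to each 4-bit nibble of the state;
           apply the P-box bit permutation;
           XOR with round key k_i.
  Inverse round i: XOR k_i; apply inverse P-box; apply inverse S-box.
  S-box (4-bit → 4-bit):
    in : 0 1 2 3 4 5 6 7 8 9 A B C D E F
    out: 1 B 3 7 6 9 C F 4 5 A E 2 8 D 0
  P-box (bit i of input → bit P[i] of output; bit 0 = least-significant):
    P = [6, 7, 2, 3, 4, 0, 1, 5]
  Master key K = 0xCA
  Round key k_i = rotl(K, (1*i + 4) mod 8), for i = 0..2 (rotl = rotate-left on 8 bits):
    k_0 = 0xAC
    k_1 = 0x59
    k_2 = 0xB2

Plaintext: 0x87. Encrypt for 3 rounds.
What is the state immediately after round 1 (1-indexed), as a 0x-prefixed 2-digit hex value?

0x62

s_0 = plaintext = 0x87
s_1 = Round(s_0, k_0) = 0x62
s_2 = Round(s_1, k_1) = 0xBB
s_3 = Round(s_2, k_2) = 0x1D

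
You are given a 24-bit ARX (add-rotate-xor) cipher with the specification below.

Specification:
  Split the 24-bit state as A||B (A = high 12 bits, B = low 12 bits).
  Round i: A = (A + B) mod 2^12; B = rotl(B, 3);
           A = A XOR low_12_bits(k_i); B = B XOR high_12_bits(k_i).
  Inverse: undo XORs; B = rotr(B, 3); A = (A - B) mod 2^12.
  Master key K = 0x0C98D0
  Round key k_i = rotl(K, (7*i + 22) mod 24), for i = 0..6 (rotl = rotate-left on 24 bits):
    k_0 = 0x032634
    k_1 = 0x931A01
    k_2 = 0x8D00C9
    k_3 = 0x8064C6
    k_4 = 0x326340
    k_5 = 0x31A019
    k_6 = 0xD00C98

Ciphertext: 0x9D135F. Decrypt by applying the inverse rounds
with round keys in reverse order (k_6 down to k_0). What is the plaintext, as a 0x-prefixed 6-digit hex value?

s_0 = ciphertext = 0x9D135F
s_1 = InvRound(s_0, k_6) = 0x57EFCB
s_2 = InvRound(s_1, k_5) = 0x1CD39A
s_3 = InvRound(s_2, k_4) = 0xA76817
s_4 = InvRound(s_3, k_3) = 0xCAE202
s_5 = InvRound(s_4, k_2) = 0x70D55A
s_6 = InvRound(s_5, k_1) = 0x57F78D
s_7 = InvRound(s_6, k_0) = 0x454EF7

0x454EF7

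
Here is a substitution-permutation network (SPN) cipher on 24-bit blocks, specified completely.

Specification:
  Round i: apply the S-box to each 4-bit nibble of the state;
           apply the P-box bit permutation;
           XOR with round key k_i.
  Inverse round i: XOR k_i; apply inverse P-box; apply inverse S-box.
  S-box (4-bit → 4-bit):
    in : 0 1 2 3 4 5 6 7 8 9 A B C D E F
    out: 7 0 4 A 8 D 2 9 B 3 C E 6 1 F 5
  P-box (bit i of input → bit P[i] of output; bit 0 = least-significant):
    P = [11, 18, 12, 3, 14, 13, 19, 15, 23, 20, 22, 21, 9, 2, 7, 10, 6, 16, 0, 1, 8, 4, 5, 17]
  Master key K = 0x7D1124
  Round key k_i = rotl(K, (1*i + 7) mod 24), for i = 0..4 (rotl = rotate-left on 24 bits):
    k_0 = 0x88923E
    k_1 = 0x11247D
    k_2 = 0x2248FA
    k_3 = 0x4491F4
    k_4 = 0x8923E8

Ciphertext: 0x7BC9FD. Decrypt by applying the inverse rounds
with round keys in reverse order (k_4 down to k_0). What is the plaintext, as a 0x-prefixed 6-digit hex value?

s_0 = ciphertext = 0x7BC9FD
s_1 = InvRound(s_0, k_4) = 0x329E8D
s_2 = InvRound(s_1, k_3) = 0xEF7B18
s_3 = InvRound(s_2, k_2) = 0xF8FFCC
s_4 = InvRound(s_3, k_1) = 0x0CF55F
s_5 = InvRound(s_4, k_0) = 0xFF7D96

0xFF7D96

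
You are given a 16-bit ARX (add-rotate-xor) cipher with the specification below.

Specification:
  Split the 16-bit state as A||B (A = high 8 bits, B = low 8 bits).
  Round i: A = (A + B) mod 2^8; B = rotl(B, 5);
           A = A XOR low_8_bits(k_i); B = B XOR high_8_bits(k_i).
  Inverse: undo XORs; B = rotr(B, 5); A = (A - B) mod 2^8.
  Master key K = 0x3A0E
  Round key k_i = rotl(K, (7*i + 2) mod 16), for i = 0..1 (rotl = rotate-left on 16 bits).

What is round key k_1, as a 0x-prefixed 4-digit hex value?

K = 0x3A0E
k_0 = rotl(K, (7*0+2) mod 16) = rotl(K, 2) = 0xE838
k_1 = rotl(K, (7*1+2) mod 16) = rotl(K, 9) = 0x1C74

0x1C74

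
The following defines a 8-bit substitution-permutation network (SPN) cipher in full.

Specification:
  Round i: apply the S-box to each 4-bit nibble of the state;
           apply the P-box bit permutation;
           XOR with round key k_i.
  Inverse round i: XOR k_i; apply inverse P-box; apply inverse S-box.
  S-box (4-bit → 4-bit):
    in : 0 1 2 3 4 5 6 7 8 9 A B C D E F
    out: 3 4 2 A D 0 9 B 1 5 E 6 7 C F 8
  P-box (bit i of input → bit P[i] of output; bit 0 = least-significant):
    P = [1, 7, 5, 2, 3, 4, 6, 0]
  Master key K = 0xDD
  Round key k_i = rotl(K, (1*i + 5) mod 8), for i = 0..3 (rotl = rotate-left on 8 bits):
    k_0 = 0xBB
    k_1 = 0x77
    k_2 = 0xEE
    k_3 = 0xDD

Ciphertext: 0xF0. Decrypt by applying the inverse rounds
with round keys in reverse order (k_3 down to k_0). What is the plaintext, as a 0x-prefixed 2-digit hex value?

s_0 = ciphertext = 0xF0
s_1 = InvRound(s_0, k_3) = 0x6D
s_2 = InvRound(s_1, k_2) = 0xF0
s_3 = InvRound(s_2, k_1) = 0xF7
s_4 = InvRound(s_3, k_0) = 0x9F

0x9F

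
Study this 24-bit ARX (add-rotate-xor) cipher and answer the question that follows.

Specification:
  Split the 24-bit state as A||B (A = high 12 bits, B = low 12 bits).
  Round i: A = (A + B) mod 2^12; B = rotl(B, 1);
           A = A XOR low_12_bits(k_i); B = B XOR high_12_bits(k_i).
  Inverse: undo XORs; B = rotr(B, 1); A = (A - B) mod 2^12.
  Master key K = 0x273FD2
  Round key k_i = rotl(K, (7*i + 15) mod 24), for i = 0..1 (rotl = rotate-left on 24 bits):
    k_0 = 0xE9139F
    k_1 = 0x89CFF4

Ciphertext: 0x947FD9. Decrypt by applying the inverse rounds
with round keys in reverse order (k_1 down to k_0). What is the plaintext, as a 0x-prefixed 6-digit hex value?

0xDF5A99

s_0 = ciphertext = 0x947FD9
s_1 = InvRound(s_0, k_1) = 0xB11BA2
s_2 = InvRound(s_1, k_0) = 0xDF5A99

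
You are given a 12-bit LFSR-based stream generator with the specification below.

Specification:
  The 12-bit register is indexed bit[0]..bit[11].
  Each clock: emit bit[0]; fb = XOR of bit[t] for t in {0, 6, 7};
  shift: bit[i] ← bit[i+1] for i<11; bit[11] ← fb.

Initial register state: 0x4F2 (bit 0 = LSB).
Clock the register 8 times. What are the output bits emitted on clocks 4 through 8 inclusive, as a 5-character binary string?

reg_0 = 0x4F2
clock 1: out=0, reg = 0x279
clock 2: out=1, reg = 0x13C
clock 3: out=0, reg = 0x09E
clock 4: out=0, reg = 0x84F
clock 5: out=1, reg = 0x427
clock 6: out=1, reg = 0xA13
clock 7: out=1, reg = 0xD09
clock 8: out=1, reg = 0xE84

01111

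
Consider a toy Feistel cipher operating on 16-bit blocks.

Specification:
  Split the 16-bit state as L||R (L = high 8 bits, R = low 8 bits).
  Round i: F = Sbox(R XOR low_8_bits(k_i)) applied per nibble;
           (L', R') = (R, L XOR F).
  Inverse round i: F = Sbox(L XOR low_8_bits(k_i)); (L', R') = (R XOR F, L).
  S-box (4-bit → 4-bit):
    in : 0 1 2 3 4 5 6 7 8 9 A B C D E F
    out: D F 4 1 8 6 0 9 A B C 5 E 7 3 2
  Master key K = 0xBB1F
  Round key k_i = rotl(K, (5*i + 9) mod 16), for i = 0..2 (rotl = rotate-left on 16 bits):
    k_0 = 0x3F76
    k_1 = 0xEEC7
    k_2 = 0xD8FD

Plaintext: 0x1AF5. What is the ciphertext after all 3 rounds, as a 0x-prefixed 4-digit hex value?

s_0 = plaintext = 0x1AF5
s_1 = Round(s_0, k_0) = 0xF5BB
s_2 = Round(s_1, k_1) = 0xBB6B
s_3 = Round(s_2, k_2) = 0x6B0B

0x6B0B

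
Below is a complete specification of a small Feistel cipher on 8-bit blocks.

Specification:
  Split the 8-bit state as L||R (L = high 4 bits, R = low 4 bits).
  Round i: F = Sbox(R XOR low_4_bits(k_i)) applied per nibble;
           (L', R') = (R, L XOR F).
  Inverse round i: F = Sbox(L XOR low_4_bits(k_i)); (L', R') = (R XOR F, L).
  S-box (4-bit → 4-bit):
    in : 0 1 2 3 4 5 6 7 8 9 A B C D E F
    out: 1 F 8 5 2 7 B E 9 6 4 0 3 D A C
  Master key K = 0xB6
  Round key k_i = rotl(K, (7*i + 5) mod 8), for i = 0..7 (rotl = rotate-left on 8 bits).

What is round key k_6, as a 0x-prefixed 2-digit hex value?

0x5B

K = 0xB6
k_0 = rotl(K, (7*0+5) mod 8) = rotl(K, 5) = 0xD6
k_1 = rotl(K, (7*1+5) mod 8) = rotl(K, 4) = 0x6B
k_2 = rotl(K, (7*2+5) mod 8) = rotl(K, 3) = 0xB5
k_3 = rotl(K, (7*3+5) mod 8) = rotl(K, 2) = 0xDA
k_4 = rotl(K, (7*4+5) mod 8) = rotl(K, 1) = 0x6D
k_5 = rotl(K, (7*5+5) mod 8) = rotl(K, 0) = 0xB6
k_6 = rotl(K, (7*6+5) mod 8) = rotl(K, 7) = 0x5B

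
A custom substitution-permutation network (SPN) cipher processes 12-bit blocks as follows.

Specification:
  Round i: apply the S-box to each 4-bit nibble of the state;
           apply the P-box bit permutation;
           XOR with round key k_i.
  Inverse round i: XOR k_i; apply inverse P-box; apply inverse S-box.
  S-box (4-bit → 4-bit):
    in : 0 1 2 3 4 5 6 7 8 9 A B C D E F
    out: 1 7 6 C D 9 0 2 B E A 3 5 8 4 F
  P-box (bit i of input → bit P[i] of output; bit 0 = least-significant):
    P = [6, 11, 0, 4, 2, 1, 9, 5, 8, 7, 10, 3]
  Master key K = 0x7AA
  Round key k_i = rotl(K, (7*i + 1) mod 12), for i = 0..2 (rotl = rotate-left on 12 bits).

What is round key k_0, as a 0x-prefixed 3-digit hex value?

K = 0x7AA
k_0 = rotl(K, (7*0+1) mod 12) = rotl(K, 1) = 0xF54

0xF54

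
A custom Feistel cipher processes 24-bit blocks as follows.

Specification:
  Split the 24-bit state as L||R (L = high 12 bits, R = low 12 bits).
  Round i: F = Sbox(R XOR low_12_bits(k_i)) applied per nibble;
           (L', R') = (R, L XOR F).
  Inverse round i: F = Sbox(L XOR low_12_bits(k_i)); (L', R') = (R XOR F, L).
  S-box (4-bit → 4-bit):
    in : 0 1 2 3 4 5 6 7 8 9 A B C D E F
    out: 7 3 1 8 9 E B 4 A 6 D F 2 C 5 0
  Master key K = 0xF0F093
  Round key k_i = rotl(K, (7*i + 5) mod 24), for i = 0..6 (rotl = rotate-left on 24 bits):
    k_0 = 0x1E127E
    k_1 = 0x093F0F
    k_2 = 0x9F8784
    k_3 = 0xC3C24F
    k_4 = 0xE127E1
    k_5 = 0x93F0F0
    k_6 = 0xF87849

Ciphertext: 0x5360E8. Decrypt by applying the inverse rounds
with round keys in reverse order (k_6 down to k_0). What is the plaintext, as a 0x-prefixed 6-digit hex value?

0x89C123

s_0 = ciphertext = 0x5360E8
s_1 = InvRound(s_0, k_6) = 0xCA8536
s_2 = InvRound(s_1, k_5) = 0x7DCCA8
s_3 = InvRound(s_2, k_4) = 0xB247DC
s_4 = InvRound(s_3, k_3) = 0x163B24
s_5 = InvRound(s_4, k_2) = 0x070163
s_6 = InvRound(s_5, k_1) = 0x123070
s_7 = InvRound(s_6, k_0) = 0x89C123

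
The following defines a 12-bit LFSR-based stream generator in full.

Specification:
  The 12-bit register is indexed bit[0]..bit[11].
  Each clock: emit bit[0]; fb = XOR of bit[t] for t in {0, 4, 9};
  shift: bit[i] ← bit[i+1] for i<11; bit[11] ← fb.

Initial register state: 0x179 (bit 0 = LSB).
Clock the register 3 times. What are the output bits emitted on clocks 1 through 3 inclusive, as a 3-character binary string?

100

reg_0 = 0x179
clock 1: out=1, reg = 0x0BC
clock 2: out=0, reg = 0x85E
clock 3: out=0, reg = 0xC2F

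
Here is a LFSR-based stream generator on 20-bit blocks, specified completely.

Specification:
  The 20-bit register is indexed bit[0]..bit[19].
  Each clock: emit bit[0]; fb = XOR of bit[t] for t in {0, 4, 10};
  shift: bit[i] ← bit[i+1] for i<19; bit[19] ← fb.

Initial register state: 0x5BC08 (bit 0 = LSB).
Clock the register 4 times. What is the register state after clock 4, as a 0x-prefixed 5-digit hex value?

reg_0 = 0x5BC08
clock 1: out=0, reg = 0xADE04
clock 2: out=0, reg = 0xD6F02
clock 3: out=0, reg = 0xEB781
clock 4: out=1, reg = 0x75BC0

0x75BC0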